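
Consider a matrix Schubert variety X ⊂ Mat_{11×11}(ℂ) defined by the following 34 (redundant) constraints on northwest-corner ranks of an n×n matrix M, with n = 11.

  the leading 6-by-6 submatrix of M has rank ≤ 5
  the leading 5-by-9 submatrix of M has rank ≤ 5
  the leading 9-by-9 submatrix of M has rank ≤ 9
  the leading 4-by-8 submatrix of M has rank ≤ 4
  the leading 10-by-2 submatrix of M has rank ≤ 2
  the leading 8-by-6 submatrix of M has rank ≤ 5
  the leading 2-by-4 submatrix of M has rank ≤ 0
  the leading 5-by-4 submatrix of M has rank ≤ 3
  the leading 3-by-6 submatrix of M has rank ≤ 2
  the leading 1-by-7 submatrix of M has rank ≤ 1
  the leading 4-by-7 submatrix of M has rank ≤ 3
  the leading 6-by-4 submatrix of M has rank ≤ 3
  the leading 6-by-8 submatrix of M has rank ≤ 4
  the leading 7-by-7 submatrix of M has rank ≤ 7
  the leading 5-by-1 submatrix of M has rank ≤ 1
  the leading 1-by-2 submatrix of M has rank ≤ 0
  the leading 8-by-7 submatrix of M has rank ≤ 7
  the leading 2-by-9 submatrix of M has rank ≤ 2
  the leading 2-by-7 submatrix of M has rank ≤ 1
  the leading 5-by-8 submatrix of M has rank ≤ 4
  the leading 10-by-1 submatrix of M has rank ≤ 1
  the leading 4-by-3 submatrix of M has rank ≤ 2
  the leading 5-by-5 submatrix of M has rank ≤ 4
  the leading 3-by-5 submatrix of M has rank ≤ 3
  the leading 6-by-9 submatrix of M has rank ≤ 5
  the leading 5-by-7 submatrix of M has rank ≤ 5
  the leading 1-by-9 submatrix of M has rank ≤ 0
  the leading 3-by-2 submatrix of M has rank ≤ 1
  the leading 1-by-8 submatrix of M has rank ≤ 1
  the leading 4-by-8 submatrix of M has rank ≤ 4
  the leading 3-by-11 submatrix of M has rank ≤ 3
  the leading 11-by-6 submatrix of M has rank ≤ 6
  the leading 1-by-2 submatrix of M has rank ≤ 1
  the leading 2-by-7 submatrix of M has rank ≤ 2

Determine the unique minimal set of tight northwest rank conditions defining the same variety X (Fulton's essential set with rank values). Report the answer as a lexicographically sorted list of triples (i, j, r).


Reconstructing r_w from the 34 given conditions:

  0 0 0 0 0 0 0 0 0 1 1
  0 0 0 0 1 1 1 1 1 2 2
  1 1 1 1 2 2 2 2 2 3 3
  1 2 2 2 3 3 3 3 3 4 4
  1 2 3 3 4 4 4 4 4 5 5
  1 2 3 3 4 4 4 4 5 6 6
  1 2 3 4 5 5 5 5 6 7 7
  1 2 3 4 5 5 6 6 7 8 8
  1 2 3 4 5 6 7 7 8 9 9
  1 2 3 4 5 6 7 8 9 10 10
  1 2 3 4 5 6 7 8 9 10 11

hence w(1..11) = (10, 5, 1, 2, 3, 9, 4, 7, 6, 8, 11).

5 SE-corners of the 18-cell Rothe diagram give Ess(w):

[(1, 9, 0), (2, 4, 0), (6, 4, 3), (6, 8, 4), (8, 6, 5)]


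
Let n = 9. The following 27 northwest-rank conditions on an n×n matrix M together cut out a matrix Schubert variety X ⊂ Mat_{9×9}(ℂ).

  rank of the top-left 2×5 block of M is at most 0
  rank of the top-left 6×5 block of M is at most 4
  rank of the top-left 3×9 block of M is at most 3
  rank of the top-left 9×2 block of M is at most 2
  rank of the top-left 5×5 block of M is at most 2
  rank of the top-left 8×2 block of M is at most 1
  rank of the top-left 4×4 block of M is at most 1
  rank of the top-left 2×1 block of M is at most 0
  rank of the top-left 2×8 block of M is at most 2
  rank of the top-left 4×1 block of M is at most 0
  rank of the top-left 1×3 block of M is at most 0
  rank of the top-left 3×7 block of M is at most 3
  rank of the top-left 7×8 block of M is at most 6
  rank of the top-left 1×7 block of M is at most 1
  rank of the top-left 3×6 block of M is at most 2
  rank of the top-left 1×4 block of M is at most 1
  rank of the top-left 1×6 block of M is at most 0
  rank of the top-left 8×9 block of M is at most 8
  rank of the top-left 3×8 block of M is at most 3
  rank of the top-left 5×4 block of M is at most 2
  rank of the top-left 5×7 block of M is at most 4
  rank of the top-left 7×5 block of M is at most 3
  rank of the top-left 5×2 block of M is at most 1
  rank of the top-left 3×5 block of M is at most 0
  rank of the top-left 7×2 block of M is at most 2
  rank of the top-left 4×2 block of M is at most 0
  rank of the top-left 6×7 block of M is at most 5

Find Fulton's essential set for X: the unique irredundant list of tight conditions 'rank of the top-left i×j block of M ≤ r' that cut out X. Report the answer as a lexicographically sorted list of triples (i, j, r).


Propagating the 27 rank bounds to every northwest block:

  R[1]: 0 0 0 0 0 0 1 1 1
  R[2]: 0 0 0 0 0 1 2 2 2
  R[3]: 0 0 0 0 0 1 2 3 3
  R[4]: 0 0 1 1 1 2 3 4 4
  R[5]: 1 1 2 2 2 3 4 5 5
  R[6]: 1 1 2 3 3 4 5 6 6
  R[7]: 1 1 2 3 3 4 5 6 7
  R[8]: 1 1 2 3 4 5 6 7 8
  R[9]: 1 2 3 4 5 6 7 8 9

so w = (7, 6, 8, 3, 1, 4, 9, 5, 2).

D(w) has 22 cells with 5 SE-corners; essential set:

[(1, 6, 0), (3, 5, 0), (4, 2, 0), (7, 5, 3), (8, 2, 1)]


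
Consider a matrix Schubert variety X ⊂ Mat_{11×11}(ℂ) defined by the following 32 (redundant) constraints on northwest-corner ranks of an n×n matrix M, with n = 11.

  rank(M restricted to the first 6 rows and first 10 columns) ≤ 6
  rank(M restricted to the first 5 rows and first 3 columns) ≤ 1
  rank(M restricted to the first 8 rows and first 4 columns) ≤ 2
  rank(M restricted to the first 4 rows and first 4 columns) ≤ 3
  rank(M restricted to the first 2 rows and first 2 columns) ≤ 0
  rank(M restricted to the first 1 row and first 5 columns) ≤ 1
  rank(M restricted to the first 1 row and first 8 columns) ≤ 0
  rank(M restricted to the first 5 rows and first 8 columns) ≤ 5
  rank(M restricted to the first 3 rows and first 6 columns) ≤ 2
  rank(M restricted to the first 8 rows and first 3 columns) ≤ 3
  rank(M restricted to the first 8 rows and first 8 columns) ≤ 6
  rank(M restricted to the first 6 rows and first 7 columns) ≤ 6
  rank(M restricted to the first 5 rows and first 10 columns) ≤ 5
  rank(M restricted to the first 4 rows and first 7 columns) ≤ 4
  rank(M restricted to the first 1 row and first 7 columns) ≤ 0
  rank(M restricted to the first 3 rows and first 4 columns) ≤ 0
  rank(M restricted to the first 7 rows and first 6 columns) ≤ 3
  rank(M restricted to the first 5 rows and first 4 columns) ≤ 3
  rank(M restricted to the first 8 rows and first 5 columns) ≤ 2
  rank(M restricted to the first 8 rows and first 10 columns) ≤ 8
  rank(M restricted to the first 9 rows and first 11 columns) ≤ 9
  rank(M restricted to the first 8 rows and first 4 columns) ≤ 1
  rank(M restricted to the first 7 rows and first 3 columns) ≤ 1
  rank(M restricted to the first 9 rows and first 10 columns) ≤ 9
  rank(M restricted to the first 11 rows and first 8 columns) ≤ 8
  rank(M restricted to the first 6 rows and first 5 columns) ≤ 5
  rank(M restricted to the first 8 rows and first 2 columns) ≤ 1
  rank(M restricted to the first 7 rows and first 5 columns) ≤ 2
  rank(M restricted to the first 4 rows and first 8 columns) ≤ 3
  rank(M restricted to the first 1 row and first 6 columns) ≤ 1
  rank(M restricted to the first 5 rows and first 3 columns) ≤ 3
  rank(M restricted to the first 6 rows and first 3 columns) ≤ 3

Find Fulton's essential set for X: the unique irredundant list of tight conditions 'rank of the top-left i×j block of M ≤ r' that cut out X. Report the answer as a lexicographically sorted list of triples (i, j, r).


The tightest implied rank at each (i,j), from the 32 conditions:

  R[1]: 0, 0, 0, 0, 0, 0, 0, 0, 1, 1, 1
  R[2]: 0, 0, 0, 0, 1, 1, 1, 1, 2, 2, 2
  R[3]: 0, 0, 0, 0, 1, 2, 2, 2, 3, 3, 3
  R[4]: 1, 1, 1, 1, 2, 3, 3, 3, 4, 4, 4
  R[5]: 1, 1, 1, 1, 2, 3, 4, 4, 5, 5, 5
  R[6]: 1, 1, 1, 1, 2, 3, 4, 5, 6, 6, 6
  R[7]: 1, 1, 1, 1, 2, 3, 4, 5, 6, 7, 7
  R[8]: 1, 1, 1, 1, 2, 3, 4, 5, 6, 7, 8
  R[9]: 1, 2, 2, 2, 3, 4, 5, 6, 7, 8, 9
  R[10]: 1, 2, 3, 3, 4, 5, 6, 7, 8, 9, 10
  R[11]: 1, 2, 3, 4, 5, 6, 7, 8, 9, 10, 11

giving w = (9, 5, 6, 1, 7, 8, 10, 11, 2, 3, 4) via Δ²R.

|D(w)|=28, |Ess(w)|=3:

[(1, 8, 0), (3, 4, 0), (8, 4, 1)]


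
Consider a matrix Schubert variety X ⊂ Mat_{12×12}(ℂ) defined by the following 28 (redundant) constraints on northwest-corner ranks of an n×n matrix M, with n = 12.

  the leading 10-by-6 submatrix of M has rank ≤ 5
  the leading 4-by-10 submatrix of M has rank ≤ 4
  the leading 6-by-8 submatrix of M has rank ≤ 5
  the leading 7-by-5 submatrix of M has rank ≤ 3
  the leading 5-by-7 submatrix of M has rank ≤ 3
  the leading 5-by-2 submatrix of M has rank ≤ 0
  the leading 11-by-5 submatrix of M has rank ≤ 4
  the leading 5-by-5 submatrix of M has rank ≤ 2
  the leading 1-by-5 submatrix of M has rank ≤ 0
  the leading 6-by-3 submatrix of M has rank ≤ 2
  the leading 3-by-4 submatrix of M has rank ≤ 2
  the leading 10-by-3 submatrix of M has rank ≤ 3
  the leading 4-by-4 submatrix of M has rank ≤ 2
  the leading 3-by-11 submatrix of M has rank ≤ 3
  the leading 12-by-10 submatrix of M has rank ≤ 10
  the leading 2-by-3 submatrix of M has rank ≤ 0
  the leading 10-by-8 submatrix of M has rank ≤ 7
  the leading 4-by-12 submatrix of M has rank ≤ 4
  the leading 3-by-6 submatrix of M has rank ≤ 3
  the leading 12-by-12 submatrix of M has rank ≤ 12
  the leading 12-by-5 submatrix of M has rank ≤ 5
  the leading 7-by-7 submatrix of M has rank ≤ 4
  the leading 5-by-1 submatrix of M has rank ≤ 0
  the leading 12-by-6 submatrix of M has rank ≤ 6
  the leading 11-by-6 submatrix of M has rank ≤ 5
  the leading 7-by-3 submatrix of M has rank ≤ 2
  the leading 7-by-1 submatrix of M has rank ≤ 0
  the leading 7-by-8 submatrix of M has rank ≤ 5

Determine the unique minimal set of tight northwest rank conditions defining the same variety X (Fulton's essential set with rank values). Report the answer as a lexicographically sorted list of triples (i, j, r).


Reconstructing r_w from the 28 given conditions:

  i=1: 0 | 0 | 0 | 0 | 0 | 1 | 1 | 1 | 1 | 1 | 1 | 1
  i=2: 0 | 0 | 0 | 1 | 1 | 2 | 2 | 2 | 2 | 2 | 2 | 2
  i=3: 0 | 0 | 1 | 2 | 2 | 3 | 3 | 3 | 3 | 3 | 3 | 3
  i=4: 0 | 0 | 1 | 2 | 2 | 3 | 3 | 4 | 4 | 4 | 4 | 4
  i=5: 0 | 0 | 1 | 2 | 2 | 3 | 3 | 4 | 5 | 5 | 5 | 5
  i=6: 0 | 1 | 2 | 3 | 3 | 4 | 4 | 5 | 6 | 6 | 6 | 6
  i=7: 0 | 1 | 2 | 3 | 3 | 4 | 4 | 5 | 6 | 7 | 7 | 7
  i=8: 1 | 2 | 3 | 4 | 4 | 5 | 5 | 6 | 7 | 8 | 8 | 8
  i=9: 1 | 2 | 3 | 4 | 4 | 5 | 6 | 7 | 8 | 9 | 9 | 9
  i=10: 1 | 2 | 3 | 4 | 4 | 5 | 6 | 7 | 8 | 9 | 10 | 10
  i=11: 1 | 2 | 3 | 4 | 4 | 5 | 6 | 7 | 8 | 9 | 10 | 11
  i=12: 1 | 2 | 3 | 4 | 5 | 6 | 7 | 8 | 9 | 10 | 11 | 12

second differences of R give the permutation w = (6, 4, 3, 8, 9, 2, 10, 1, 7, 11, 12, 5).

Fulton essential set (9 of the 25 Rothe cells):

[(1, 5, 0), (2, 3, 0), (5, 2, 0), (5, 5, 2), (5, 7, 3), (7, 1, 0), (7, 5, 3), (7, 7, 4), (11, 5, 4)]


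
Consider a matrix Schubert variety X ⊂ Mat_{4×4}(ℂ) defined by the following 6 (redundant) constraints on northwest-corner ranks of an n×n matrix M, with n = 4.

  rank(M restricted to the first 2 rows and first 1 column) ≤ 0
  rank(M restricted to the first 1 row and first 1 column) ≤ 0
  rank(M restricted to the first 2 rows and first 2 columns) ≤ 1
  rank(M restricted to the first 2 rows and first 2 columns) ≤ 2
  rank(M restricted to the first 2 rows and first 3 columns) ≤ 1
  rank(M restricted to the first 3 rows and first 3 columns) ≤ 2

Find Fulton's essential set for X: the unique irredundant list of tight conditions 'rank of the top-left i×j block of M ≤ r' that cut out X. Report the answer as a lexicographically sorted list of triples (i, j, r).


The tightest implied rank at each (i,j), from the 6 conditions:

  0 | 1 | 1 | 1
  0 | 1 | 1 | 2
  1 | 2 | 2 | 3
  1 | 2 | 3 | 4

hence w(1..4) = (2, 4, 1, 3).

Rothe diagram D(w) (3 cells), 2 SE-corners (essential conditions):

[(2, 1, 0), (2, 3, 1)]


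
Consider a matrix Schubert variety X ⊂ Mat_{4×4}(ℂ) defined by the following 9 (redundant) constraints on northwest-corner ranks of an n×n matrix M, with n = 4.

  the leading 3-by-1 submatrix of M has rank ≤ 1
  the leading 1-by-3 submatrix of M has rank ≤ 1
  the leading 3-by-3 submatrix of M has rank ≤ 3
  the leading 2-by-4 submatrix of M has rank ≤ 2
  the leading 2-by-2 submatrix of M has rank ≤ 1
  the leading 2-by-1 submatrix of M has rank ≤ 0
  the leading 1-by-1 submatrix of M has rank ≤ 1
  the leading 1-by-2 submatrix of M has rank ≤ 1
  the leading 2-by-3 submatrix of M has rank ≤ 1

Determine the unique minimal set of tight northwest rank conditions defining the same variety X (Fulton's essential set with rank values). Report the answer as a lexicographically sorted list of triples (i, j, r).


The tightest implied rank at each (i,j), from the 9 conditions:

  i=1: 0 | 1 | 1 | 1
  i=2: 0 | 1 | 1 | 2
  i=3: 1 | 2 | 2 | 3
  i=4: 1 | 2 | 3 | 4

so w = (2, 4, 1, 3).

2 SE-corners of the 3-cell Rothe diagram give Ess(w):

[(2, 1, 0), (2, 3, 1)]


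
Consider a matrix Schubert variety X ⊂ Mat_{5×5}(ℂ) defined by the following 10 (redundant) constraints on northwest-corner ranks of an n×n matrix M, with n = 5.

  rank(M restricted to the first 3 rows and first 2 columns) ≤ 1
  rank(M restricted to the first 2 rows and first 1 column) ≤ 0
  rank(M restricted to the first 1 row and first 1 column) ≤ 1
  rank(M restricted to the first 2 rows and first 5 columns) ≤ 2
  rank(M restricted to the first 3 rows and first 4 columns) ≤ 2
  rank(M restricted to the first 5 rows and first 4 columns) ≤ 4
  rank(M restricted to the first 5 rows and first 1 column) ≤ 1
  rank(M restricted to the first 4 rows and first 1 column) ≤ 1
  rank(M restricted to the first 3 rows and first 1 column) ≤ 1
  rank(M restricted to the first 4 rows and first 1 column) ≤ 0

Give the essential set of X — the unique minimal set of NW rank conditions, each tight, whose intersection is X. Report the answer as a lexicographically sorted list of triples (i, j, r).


Propagating the 10 rank bounds to every northwest block:

  i=1: 0  1  1  1  1
  i=2: 0  1  2  2  2
  i=3: 0  1  2  2  3
  i=4: 0  1  2  3  4
  i=5: 1  2  3  4  5

the unique w with this rank table is (2, 3, 5, 4, 1).

2 SE-corners of the 5-cell Rothe diagram give Ess(w):

[(3, 4, 2), (4, 1, 0)]


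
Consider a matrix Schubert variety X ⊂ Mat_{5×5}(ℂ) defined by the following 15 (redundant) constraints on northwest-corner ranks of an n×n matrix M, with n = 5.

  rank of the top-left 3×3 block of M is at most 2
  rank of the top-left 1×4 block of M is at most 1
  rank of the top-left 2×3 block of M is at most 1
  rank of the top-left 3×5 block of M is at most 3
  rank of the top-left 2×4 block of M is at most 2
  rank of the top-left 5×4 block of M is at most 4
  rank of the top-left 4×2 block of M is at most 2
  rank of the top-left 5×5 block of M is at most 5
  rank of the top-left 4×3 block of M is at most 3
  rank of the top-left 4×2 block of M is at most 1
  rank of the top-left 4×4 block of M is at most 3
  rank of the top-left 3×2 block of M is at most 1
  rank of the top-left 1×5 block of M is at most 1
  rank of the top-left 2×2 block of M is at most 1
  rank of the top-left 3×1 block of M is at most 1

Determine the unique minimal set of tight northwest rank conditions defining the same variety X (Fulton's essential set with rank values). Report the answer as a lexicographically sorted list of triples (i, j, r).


Recovering R(i,j) via the rank-extension bound from the 15 conditions:

  1 1 1 1 1
  1 1 1 2 2
  1 1 2 3 3
  1 1 2 3 4
  1 2 3 4 5

giving w = (1, 4, 3, 5, 2) via Δ²R.

ℓ(w)=4; the 2 essential cells (i,j,r):

[(2, 3, 1), (4, 2, 1)]


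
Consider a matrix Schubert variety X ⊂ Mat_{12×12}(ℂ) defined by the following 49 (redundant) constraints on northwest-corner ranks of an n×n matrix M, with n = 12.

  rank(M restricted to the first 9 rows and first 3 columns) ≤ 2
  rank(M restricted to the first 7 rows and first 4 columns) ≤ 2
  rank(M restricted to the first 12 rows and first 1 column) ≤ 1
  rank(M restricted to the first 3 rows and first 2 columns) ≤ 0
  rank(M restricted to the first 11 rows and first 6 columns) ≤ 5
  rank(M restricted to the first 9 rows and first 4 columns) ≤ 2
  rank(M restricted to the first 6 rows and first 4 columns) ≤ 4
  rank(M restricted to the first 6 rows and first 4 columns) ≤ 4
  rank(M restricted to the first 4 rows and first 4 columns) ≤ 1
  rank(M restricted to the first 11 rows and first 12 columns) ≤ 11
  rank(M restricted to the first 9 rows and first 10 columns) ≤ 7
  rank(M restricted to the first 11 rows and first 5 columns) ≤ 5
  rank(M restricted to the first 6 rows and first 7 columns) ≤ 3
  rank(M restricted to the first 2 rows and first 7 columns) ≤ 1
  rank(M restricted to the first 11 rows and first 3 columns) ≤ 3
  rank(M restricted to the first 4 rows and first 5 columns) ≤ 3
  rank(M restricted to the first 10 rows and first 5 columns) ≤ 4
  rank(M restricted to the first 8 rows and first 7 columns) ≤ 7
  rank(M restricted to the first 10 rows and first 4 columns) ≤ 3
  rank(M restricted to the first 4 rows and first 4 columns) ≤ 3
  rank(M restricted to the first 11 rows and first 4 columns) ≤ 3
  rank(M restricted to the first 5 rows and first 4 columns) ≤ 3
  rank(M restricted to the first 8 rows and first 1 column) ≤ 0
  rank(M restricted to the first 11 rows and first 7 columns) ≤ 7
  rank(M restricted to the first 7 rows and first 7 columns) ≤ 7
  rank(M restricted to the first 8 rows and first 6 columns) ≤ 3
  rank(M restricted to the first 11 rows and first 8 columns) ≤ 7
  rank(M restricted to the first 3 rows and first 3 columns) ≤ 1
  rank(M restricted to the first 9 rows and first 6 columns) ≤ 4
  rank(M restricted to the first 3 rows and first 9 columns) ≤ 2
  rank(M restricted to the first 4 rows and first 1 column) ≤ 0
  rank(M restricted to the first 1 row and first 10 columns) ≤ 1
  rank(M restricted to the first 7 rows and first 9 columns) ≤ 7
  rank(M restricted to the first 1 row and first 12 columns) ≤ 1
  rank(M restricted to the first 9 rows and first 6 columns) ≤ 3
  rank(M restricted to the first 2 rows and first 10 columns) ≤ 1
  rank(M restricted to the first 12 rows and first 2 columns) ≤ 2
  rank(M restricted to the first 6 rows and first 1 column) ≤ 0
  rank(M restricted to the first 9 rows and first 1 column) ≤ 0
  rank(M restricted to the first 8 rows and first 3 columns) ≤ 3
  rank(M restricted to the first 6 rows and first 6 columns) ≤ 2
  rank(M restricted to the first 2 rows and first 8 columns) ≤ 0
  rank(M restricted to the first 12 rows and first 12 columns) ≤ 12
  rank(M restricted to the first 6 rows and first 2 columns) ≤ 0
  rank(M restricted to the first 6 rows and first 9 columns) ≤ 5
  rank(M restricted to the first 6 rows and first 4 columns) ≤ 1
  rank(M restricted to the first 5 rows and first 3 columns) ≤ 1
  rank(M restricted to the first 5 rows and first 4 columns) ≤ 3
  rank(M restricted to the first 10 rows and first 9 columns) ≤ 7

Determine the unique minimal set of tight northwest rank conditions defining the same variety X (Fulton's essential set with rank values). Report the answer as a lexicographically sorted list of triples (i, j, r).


Rank table r_w(12×12) implied by the 49 constraints:

  R[1]: 0, 0, 0, 0, 0, 0, 0, 0, 1, 1, 1, 1
  R[2]: 0, 0, 0, 0, 0, 0, 0, 0, 1, 1, 2, 2
  R[3]: 0, 0, 1, 1, 1, 1, 1, 1, 2, 2, 3, 3
  R[4]: 0, 0, 1, 1, 2, 2, 2, 2, 3, 3, 4, 4
  R[5]: 0, 0, 1, 1, 2, 2, 3, 3, 4, 4, 5, 5
  R[6]: 0, 0, 1, 1, 2, 2, 3, 4, 5, 5, 6, 6
  R[7]: 0, 1, 2, 2, 3, 3, 4, 5, 6, 6, 7, 7
  R[8]: 0, 1, 2, 2, 3, 3, 4, 5, 6, 7, 8, 8
  R[9]: 0, 1, 2, 2, 3, 3, 4, 5, 6, 7, 8, 9
  R[10]: 1, 2, 3, 3, 4, 4, 5, 6, 7, 8, 9, 10
  R[11]: 1, 2, 3, 3, 4, 5, 6, 7, 8, 9, 10, 11
  R[12]: 1, 2, 3, 4, 5, 6, 7, 8, 9, 10, 11, 12

second differences of R give the permutation w = (9, 11, 3, 5, 7, 8, 2, 10, 12, 1, 6, 4).

|D(w)|=38, |Ess(w)|=9:

[(2, 8, 0), (2, 10, 1), (6, 2, 0), (6, 4, 1), (6, 6, 2), (9, 1, 0), (9, 4, 2), (9, 6, 3), (11, 4, 3)]


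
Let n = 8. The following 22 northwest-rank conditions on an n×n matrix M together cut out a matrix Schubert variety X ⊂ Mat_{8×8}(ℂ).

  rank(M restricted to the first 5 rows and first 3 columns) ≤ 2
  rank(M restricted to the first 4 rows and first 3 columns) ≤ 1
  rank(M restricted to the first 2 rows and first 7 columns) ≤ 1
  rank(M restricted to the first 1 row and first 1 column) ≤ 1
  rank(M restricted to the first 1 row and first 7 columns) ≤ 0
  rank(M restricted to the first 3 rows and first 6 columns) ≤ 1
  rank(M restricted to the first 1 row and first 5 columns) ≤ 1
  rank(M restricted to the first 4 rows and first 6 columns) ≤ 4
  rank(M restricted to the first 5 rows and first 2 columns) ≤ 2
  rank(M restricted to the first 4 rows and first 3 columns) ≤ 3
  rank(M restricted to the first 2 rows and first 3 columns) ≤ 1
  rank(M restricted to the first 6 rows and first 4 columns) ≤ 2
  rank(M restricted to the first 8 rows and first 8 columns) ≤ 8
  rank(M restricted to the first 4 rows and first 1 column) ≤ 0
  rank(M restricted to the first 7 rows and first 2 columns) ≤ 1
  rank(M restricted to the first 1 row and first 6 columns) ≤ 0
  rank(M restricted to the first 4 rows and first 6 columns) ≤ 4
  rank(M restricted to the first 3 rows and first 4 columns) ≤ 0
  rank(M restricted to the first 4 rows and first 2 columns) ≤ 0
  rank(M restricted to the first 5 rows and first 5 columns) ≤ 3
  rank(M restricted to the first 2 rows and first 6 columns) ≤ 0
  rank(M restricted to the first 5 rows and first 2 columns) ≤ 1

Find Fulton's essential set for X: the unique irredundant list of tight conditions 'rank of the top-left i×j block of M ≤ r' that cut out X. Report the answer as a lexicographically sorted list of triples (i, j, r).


Computing R[i][j] = min implied NW-rank bound (n=8, 22 conditions):

  row 1: 0 0 0 0 0 0 0 1
  row 2: 0 0 0 0 0 0 1 2
  row 3: 0 0 0 0 1 1 2 3
  row 4: 0 0 1 1 2 2 3 4
  row 5: 1 1 2 2 3 3 4 5
  row 6: 1 1 2 2 3 4 5 6
  row 7: 1 1 2 3 4 5 6 7
  row 8: 1 2 3 4 5 6 7 8

giving w = (8, 7, 5, 3, 1, 6, 4, 2) via Δ²R.

Rothe diagram D(w) (22 cells), 6 SE-corners (essential conditions):

[(1, 7, 0), (2, 6, 0), (3, 4, 0), (4, 2, 0), (6, 4, 2), (7, 2, 1)]


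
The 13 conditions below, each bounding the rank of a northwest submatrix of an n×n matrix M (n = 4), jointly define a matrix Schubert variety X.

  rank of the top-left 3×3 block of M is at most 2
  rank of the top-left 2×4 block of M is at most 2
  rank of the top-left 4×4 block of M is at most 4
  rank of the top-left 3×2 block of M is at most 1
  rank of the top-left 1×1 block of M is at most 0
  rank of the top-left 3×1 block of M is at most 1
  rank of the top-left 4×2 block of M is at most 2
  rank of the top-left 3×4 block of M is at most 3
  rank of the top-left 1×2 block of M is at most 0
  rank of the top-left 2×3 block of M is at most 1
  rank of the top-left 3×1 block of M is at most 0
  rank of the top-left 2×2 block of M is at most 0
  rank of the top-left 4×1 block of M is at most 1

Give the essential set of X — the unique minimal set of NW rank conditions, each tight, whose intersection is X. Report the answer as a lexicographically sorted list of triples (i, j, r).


Rank table r_w(4×4) implied by the 13 constraints:

  row 1: 0  0  1  1
  row 2: 0  0  1  2
  row 3: 0  1  2  3
  row 4: 1  2  3  4

second differences of R give the permutation w = (3, 4, 2, 1).

ℓ(w)=5; the 2 essential cells (i,j,r):

[(2, 2, 0), (3, 1, 0)]


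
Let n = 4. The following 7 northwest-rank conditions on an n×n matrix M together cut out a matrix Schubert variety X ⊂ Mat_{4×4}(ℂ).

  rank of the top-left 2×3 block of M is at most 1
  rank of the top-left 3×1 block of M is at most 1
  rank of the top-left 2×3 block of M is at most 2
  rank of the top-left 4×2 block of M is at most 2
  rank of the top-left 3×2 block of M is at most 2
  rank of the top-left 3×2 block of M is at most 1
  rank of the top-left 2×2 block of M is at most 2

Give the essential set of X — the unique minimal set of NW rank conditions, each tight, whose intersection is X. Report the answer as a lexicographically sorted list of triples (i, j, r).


The tightest implied rank at each (i,j), from the 7 conditions:

  i=1: 1  1  1  1
  i=2: 1  1  1  2
  i=3: 1  1  2  3
  i=4: 1  2  3  4

the unique w with this rank table is (1, 4, 3, 2).

ℓ(w)=3; the 2 essential cells (i,j,r):

[(2, 3, 1), (3, 2, 1)]


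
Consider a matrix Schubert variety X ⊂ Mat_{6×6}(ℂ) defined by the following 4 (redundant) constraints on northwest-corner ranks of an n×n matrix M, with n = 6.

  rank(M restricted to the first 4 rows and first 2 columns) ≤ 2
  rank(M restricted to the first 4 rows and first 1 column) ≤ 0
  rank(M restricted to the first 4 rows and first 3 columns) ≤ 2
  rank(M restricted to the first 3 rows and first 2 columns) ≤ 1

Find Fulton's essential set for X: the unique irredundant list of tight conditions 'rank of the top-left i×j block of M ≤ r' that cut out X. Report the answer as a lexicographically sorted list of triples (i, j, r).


Rank table r_w(6×6) implied by the 4 constraints:

  i=1: 0 | 1 | 1 | 1 | 1 | 1
  i=2: 0 | 1 | 2 | 2 | 2 | 2
  i=3: 0 | 1 | 2 | 3 | 3 | 3
  i=4: 0 | 1 | 2 | 3 | 4 | 4
  i=5: 1 | 2 | 3 | 4 | 5 | 5
  i=6: 1 | 2 | 3 | 4 | 5 | 6

second differences of R give the permutation w = (2, 3, 4, 5, 1, 6).

Rothe diagram D(w) (4 cells), 1 SE-corner (essential condition):

[(4, 1, 0)]


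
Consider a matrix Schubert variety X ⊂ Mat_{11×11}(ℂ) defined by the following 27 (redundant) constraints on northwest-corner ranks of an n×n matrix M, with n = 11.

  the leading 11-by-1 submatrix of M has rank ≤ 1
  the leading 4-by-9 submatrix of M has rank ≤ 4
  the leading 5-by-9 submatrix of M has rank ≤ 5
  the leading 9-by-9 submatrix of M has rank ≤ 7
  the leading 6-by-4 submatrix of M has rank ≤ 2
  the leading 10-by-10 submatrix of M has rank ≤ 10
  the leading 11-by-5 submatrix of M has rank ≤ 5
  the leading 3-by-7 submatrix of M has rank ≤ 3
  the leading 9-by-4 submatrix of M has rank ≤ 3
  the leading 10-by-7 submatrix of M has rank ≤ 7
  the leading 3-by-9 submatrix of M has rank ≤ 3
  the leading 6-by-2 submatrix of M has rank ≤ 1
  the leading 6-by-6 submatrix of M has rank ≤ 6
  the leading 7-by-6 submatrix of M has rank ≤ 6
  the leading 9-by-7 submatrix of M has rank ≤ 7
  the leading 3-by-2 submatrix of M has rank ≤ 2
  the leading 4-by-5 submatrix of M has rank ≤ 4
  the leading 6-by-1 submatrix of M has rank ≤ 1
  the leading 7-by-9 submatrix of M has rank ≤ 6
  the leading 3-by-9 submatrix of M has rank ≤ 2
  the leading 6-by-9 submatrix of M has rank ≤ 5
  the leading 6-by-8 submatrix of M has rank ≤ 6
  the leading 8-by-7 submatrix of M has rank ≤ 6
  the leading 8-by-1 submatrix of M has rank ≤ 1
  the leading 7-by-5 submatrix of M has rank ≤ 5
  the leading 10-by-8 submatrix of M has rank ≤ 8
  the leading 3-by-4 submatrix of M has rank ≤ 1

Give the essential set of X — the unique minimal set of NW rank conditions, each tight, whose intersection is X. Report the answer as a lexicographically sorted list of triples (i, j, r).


Reconstructing r_w from the 27 given conditions:

  1  1  1  1  1  1  1  1  1  1  1
  1  1  1  1  2  2  2  2  2  2  2
  1  1  1  1  2  2  2  2  2  3  3
  1  1  2  2  3  3  3  3  3  4  4
  1  1  2  2  3  4  4  4  4  5  5
  1  1  2  2  3  4  5  5  5  6  6
  1  2  3  3  4  5  6  6  6  7  7
  1  2  3  3  4  5  6  7  7  8  8
  1  2  3  3  4  5  6  7  7  8  9
  1  2  3  4  5  6  7  8  8  9  10
  1  2  3  4  5  6  7  8  9  10  11

so w = (1, 5, 10, 3, 6, 7, 2, 8, 11, 4, 9).

D(w) has 18 cells with 6 SE-corners; essential set:

[(3, 4, 1), (3, 9, 2), (6, 2, 1), (6, 4, 2), (9, 4, 3), (9, 9, 7)]


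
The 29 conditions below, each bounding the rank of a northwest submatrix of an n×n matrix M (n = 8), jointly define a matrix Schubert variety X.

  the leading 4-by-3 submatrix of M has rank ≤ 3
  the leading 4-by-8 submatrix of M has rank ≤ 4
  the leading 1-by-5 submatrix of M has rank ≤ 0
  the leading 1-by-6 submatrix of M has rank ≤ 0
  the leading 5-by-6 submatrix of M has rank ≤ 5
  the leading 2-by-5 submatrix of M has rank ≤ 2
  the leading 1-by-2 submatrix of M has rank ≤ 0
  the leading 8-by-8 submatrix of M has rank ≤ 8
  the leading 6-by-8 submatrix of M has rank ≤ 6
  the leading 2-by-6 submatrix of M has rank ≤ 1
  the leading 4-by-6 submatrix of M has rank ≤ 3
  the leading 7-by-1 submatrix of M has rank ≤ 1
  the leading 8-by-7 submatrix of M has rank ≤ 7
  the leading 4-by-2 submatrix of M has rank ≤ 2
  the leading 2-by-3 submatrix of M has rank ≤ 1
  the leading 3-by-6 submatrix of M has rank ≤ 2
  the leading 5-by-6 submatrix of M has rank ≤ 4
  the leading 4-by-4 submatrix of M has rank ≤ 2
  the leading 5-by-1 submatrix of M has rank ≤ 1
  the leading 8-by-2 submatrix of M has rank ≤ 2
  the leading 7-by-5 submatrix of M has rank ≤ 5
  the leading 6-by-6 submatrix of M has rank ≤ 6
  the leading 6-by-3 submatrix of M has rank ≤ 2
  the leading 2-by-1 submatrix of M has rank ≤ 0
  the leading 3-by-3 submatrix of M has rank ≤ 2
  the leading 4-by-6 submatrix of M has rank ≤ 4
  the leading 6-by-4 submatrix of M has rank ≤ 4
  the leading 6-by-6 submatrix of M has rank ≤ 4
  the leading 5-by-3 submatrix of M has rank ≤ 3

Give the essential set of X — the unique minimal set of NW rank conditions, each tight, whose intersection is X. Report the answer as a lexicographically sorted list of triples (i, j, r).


The tightest implied rank at each (i,j), from the 29 conditions:

  R[1]: 0, 0, 0, 0, 0, 0, 1, 1
  R[2]: 0, 1, 1, 1, 1, 1, 2, 2
  R[3]: 1, 2, 2, 2, 2, 2, 3, 3
  R[4]: 1, 2, 2, 2, 3, 3, 4, 4
  R[5]: 1, 2, 2, 3, 4, 4, 5, 5
  R[6]: 1, 2, 2, 3, 4, 4, 5, 6
  R[7]: 1, 2, 3, 4, 5, 5, 6, 7
  R[8]: 1, 2, 3, 4, 5, 6, 7, 8

so w = (7, 2, 1, 5, 4, 8, 3, 6).

5 SE-corners of the 12-cell Rothe diagram give Ess(w):

[(1, 6, 0), (2, 1, 0), (4, 4, 2), (6, 3, 2), (6, 6, 4)]


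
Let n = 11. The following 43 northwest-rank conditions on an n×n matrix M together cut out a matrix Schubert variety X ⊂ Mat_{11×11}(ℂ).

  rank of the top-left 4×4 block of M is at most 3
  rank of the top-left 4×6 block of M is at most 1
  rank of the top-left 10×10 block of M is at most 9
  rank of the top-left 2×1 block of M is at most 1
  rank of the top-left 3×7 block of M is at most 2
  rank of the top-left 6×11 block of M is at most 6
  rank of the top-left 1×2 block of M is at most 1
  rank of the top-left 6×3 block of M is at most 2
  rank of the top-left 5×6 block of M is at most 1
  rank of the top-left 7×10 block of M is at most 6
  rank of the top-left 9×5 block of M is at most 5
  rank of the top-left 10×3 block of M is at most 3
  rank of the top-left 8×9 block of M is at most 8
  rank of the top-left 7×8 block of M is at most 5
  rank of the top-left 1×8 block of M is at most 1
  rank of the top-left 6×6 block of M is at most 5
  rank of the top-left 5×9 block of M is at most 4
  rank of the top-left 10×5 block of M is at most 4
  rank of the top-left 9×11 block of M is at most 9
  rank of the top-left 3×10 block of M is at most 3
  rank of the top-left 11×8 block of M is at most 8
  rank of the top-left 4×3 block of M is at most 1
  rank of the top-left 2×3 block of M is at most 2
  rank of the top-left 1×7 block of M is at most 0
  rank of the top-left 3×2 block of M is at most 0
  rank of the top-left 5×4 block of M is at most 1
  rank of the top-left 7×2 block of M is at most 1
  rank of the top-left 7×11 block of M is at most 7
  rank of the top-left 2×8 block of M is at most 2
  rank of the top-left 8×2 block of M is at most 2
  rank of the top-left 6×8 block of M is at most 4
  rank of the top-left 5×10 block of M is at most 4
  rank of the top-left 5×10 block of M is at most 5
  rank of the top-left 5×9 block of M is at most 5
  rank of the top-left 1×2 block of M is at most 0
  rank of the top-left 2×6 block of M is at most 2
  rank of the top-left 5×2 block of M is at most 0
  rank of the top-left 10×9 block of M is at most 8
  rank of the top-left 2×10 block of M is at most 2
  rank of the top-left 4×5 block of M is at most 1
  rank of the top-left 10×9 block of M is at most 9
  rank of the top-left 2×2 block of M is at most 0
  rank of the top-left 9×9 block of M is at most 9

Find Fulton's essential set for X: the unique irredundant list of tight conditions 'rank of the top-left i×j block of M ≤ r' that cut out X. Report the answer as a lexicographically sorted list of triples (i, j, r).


Propagating the 43 rank bounds to every northwest block:

  row 1: 0, 0, 0, 0, 0, 0, 0, 1, 1, 1, 1
  row 2: 0, 0, 1, 1, 1, 1, 1, 2, 2, 2, 2
  row 3: 0, 0, 1, 1, 1, 1, 2, 3, 3, 3, 3
  row 4: 0, 0, 1, 1, 1, 1, 2, 3, 4, 4, 4
  row 5: 0, 0, 1, 1, 1, 1, 2, 3, 4, 4, 5
  row 6: 1, 1, 2, 2, 2, 2, 3, 4, 5, 5, 6
  row 7: 1, 1, 2, 3, 3, 3, 4, 5, 6, 6, 7
  row 8: 1, 2, 3, 4, 4, 4, 5, 6, 7, 7, 8
  row 9: 1, 2, 3, 4, 4, 5, 6, 7, 8, 8, 9
  row 10: 1, 2, 3, 4, 4, 5, 6, 7, 8, 9, 10
  row 11: 1, 2, 3, 4, 5, 6, 7, 8, 9, 10, 11

second differences of R give the permutation w = (8, 3, 7, 9, 11, 1, 4, 2, 6, 10, 5).

D(w) has 28 cells with 6 SE-corners; essential set:

[(1, 7, 0), (5, 2, 0), (5, 6, 1), (5, 10, 4), (7, 2, 1), (10, 5, 4)]


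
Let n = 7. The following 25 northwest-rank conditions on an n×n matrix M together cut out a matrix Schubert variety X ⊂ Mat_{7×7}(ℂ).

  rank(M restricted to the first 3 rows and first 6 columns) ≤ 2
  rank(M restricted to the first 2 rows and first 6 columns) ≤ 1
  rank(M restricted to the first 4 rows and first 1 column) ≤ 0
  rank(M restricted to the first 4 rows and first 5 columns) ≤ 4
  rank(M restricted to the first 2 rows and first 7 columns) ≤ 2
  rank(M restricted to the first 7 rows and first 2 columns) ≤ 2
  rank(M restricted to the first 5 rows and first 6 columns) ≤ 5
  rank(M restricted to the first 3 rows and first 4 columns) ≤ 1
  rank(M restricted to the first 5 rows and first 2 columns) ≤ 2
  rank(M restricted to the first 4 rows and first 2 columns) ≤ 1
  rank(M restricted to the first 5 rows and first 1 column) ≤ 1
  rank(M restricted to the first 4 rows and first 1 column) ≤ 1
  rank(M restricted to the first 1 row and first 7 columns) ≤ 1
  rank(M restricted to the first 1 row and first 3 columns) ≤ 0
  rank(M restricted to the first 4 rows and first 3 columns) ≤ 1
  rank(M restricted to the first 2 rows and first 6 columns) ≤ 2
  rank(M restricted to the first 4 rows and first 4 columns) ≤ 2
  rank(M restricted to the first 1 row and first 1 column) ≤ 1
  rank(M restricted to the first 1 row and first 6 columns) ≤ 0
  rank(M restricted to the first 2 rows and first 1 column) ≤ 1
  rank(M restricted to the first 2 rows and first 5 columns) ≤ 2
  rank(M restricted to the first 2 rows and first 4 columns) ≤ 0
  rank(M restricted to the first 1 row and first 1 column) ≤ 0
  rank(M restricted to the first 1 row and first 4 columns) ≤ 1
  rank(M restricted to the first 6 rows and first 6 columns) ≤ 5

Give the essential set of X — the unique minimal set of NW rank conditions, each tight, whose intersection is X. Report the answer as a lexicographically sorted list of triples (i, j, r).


Rank table r_w(7×7) implied by the 25 constraints:

  i=1: 0 0 0 0 0 0 1
  i=2: 0 0 0 0 1 1 2
  i=3: 0 1 1 1 2 2 3
  i=4: 0 1 1 2 3 3 4
  i=5: 1 2 2 3 4 4 5
  i=6: 1 2 3 4 5 5 6
  i=7: 1 2 3 4 5 6 7

so w = (7, 5, 2, 4, 1, 3, 6).

4 SE-corners of the 13-cell Rothe diagram give Ess(w):

[(1, 6, 0), (2, 4, 0), (4, 1, 0), (4, 3, 1)]


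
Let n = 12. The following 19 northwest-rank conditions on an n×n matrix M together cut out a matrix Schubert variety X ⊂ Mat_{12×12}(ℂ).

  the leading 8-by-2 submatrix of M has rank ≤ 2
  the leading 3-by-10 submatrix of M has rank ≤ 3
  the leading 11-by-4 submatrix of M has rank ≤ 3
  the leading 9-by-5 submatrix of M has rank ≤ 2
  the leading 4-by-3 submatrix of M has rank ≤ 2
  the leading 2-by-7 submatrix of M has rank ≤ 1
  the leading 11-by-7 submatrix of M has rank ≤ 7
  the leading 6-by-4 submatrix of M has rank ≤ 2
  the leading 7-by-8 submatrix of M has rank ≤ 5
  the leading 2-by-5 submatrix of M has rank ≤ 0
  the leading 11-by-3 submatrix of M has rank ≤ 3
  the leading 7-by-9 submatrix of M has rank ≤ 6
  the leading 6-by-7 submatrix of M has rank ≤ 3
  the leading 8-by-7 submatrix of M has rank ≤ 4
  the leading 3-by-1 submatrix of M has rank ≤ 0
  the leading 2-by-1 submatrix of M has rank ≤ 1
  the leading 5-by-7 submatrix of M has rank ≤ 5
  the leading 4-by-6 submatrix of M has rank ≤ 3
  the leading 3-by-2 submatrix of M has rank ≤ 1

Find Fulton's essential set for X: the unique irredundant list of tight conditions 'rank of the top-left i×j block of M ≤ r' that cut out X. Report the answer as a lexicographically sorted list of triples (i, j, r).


Reconstructing r_w from the 19 given conditions:

  R[1]: 0  0  0  0  0  1  1  1  1  1  1  1
  R[2]: 0  0  0  0  0  1  1  2  2  2  2  2
  R[3]: 0  1  1  1  1  2  2  3  3  3  3  3
  R[4]: 1  2  2  2  2  3  3  4  4  4  4  4
  R[5]: 1  2  2  2  2  3  3  4  5  5  5  5
  R[6]: 1  2  2  2  2  3  3  4  5  6  6  6
  R[7]: 1  2  2  2  2  3  4  5  6  7  7  7
  R[8]: 1  2  2  2  2  3  4  5  6  7  8  8
  R[9]: 1  2  2  2  2  3  4  5  6  7  8  9
  R[10]: 1  2  3  3  3  4  5  6  7  8  9  10
  R[11]: 1  2  3  3  4  5  6  7  8  9  10  11
  R[12]: 1  2  3  4  5  6  7  8  9  10  11  12

giving w = (6, 8, 2, 1, 9, 10, 7, 11, 12, 3, 5, 4) via Δ²R.

|D(w)|=30, |Ess(w)|=6:

[(2, 5, 0), (2, 7, 1), (3, 1, 0), (6, 7, 3), (9, 5, 2), (11, 4, 3)]


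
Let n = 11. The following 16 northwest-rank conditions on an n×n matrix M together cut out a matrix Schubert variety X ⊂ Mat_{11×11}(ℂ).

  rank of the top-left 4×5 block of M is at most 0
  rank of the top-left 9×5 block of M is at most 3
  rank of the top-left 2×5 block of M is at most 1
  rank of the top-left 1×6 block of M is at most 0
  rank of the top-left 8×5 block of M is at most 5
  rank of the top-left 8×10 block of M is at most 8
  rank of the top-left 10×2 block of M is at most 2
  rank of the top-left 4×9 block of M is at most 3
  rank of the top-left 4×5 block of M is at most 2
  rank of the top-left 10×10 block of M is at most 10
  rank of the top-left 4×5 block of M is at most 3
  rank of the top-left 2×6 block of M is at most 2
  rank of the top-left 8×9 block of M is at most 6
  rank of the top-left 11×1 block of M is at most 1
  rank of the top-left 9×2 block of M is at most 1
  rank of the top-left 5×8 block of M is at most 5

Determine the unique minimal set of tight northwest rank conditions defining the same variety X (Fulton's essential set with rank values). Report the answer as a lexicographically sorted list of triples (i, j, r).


Rank table r_w(11×11) implied by the 16 constraints:

  R[1]: 0, 0, 0, 0, 0, 0, 1, 1, 1, 1, 1
  R[2]: 0, 0, 0, 0, 0, 1, 2, 2, 2, 2, 2
  R[3]: 0, 0, 0, 0, 0, 1, 2, 3, 3, 3, 3
  R[4]: 0, 0, 0, 0, 0, 1, 2, 3, 3, 4, 4
  R[5]: 1, 1, 1, 1, 1, 2, 3, 4, 4, 5, 5
  R[6]: 1, 1, 2, 2, 2, 3, 4, 5, 5, 6, 6
  R[7]: 1, 1, 2, 3, 3, 4, 5, 6, 6, 7, 7
  R[8]: 1, 1, 2, 3, 3, 4, 5, 6, 6, 7, 8
  R[9]: 1, 1, 2, 3, 3, 4, 5, 6, 7, 8, 9
  R[10]: 1, 2, 3, 4, 4, 5, 6, 7, 8, 9, 10
  R[11]: 1, 2, 3, 4, 5, 6, 7, 8, 9, 10, 11

hence w(1..11) = (7, 6, 8, 10, 1, 3, 4, 11, 9, 2, 5).

D(w) has 29 cells with 6 SE-corners; essential set:

[(1, 6, 0), (4, 5, 0), (4, 9, 3), (8, 9, 6), (9, 2, 1), (9, 5, 3)]


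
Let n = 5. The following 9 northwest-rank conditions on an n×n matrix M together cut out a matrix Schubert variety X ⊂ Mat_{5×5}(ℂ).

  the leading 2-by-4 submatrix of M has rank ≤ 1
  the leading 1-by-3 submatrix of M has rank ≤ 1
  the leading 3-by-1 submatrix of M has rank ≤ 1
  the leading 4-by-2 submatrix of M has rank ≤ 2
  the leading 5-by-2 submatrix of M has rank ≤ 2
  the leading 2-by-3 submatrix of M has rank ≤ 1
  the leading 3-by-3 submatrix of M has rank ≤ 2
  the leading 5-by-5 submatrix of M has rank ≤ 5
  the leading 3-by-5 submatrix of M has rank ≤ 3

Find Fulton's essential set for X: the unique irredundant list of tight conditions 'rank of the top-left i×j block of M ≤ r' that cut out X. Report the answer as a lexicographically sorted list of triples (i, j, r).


Computing R[i][j] = min implied NW-rank bound (n=5, 9 conditions):

  R[1]: 1  1  1  1  1
  R[2]: 1  1  1  1  2
  R[3]: 1  2  2  2  3
  R[4]: 1  2  3  3  4
  R[5]: 1  2  3  4  5

so w = (1, 5, 2, 3, 4).

Rothe diagram D(w) (3 cells), 1 SE-corner (essential condition):

[(2, 4, 1)]
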